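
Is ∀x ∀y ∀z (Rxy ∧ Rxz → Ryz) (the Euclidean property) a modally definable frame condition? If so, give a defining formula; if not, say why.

Yes: it is the Euclidean property, defined by the 5 schema ◇r → □◇r.
Suppose ◇r→□◇r is valid. Take Rxy, Rxz and set V(r)={y}. Then ◇r at x, so □◇r at x, so ◇r at z, so some w with Rzw has r; w=y, i.e. Rzy. By symmetry of the argument, Ryz.

Yes, by ◇r → □◇r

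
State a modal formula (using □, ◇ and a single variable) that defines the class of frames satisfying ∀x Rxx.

□r → r

The condition is reflexivity. The T schema □r → r defines it.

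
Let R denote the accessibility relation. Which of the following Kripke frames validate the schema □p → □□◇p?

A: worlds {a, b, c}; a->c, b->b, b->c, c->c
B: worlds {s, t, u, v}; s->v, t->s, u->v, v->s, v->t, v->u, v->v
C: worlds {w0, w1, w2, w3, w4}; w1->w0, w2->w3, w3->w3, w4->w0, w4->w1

A

Frame correspondent (Sahlqvist): ∀x ∀z (xR²z → ∃w (xRw ∧ zRw)) — i.e. a generalized confluence (Geach) condition.
A: satisfies the condition.
B: fails — sR²t but no w with sRw and tRw.
C: fails — w4R²w0 but no w with w4Rw and w0Rw.
Valid on: A.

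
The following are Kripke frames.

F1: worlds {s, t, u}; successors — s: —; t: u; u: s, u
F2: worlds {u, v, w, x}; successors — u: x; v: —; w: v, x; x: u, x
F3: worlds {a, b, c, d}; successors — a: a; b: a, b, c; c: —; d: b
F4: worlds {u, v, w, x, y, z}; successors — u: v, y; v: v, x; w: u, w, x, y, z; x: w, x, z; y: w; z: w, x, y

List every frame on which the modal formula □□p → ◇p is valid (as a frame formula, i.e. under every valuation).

F4

Frame correspondent (Sahlqvist): ∀x ∃w (xR²w ∧ xRw) — i.e. a generalized confluence (Geach) condition.
F1: fails — at s but no w with sR²w and sRw.
F2: fails — at v but no t with vR²t and vRt.
F3: fails — at c but no w with cR²w and cRw.
F4: condition met.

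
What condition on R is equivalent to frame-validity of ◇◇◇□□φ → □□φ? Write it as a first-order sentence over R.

This is a Sahlqvist (Geach-type) schema ◇^3□^2φ → □^2◇^0φ.
Minimal-valuation argument: fix x; take any y with xR^3y and any z with xR^2z. Set V(φ) to the set of worlds R-reachable from y in exactly 2 steps. Then □^2φ holds at y, so the antecedent holds at x; validity forces ◇^0φ at z, giving a w with zR^0w and yR^2w.
First-order correspondent: ∀x ∀y ∀z ((xR³y ∧ xR²z) → ∃w (yR²w ∧ z = w)).

∀x ∀y ∀z ((xR³y ∧ xR²z) → ∃w (yR²w ∧ z = w))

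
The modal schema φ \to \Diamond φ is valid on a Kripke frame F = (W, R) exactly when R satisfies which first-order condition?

reflexivity: \forall x Rxx

Equivalently (dual form): □φ → φ.
Suppose □φ→φ is valid. At any x set V(φ)={w : Rxw}. Then □φ holds at x, so φ holds at x, i.e. Rxx.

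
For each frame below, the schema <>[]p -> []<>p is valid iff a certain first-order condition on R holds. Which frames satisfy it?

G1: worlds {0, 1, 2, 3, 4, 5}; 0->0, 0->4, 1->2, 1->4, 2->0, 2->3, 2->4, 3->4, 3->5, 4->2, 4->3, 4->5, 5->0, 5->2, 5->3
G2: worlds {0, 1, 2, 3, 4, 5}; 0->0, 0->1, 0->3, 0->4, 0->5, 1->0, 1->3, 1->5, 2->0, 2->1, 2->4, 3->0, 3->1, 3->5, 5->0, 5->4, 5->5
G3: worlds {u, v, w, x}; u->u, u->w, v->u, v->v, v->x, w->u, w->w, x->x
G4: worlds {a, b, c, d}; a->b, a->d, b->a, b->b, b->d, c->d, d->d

G4

This is the axiom for convergence; its first-order frame correspondent is forall x forall y forall z (Rxy & Rxz -> exists w (Ryw & Rzw)).
G1: fails — R00 and R04 but 0 and 4 have no common successor.
G2: fails — R00 and R04 but 0 and 4 have no common successor.
G3: fails — Rvu and Rvx but u and x have no common successor.
G4: satisfies the condition.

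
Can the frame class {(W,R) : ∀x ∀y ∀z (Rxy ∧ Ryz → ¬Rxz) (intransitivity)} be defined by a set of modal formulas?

Not definable by any modal formula

Modal frame validity is preserved under surjective bounded morphisms.
The 5-cycle (worlds 0,1,2,3,4 with 0→1→2→3→4→0) is intransitive. Mapping every world to a single reflexive point • is a surjective bounded morphism; the reflexive point is not intransitive (R••∧R•• but R••).
Hence intransitivity is not modally definable.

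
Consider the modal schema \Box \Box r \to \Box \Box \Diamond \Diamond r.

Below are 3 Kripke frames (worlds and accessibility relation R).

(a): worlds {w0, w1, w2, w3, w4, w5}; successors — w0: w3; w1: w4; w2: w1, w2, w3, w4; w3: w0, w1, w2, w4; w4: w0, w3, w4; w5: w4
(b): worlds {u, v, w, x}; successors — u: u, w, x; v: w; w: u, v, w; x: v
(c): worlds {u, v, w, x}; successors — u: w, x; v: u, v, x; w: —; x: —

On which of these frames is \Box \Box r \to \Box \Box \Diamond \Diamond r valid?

(a), (b)

Frame correspondent (Sahlqvist): \forall x \forall z (x R^2 z \to \exists w (x R^2 w \wedge z R^2 w)) — i.e. a generalized confluence (Geach) condition.
(a): ✓.
(b): ✓.
(c): fails — vR²u but no t with vR²t and uR²t.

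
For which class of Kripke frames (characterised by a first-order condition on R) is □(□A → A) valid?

Suppose □(□A→A) is valid. Take Rxy and set V(A)={w : Ryw}. Then at y, □A holds; since □(□A→A) at x, □A→A at y, so A at y, i.e. Ryy.
Conversely, any frame satisfying ∀x ∀y (Rxy → Ryy) validates the schema.
So the correspondent is shift-reflexivity.

shift-reflexivity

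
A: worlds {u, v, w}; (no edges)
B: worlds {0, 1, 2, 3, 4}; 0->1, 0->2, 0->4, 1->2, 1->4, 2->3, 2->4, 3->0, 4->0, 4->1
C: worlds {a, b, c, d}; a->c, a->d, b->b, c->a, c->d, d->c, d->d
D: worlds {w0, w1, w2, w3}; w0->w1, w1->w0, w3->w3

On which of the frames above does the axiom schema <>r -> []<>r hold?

The schema corresponds to the Euclidean property: forall x forall y forall z (Rxy & Rxz -> Ryz).
A: satisfies the condition.
B: fails — R02 and R02 but not R22.
C: fails — Rac and Rac but not Rcc.
D: fails — Rw0w1 and Rw0w1 but not Rw1w1.
Valid on: A.

A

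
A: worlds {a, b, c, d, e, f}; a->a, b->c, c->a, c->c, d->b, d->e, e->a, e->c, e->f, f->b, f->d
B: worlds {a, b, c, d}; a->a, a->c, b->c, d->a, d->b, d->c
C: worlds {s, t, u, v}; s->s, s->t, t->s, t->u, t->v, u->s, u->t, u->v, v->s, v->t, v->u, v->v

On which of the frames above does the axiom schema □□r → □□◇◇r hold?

A, C

The schema corresponds to a generalized confluence (Geach) condition: ∀x ∀z (xR²z → ∃w (xR²w ∧ zR²w)).
A: satisfies the condition.
B: fails — aR²c but no w with aR²w and cR²w.
C: satisfies the condition.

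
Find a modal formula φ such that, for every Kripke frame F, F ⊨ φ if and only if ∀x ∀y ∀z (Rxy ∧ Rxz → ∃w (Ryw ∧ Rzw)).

This is convergence; the standard corresponding axiom is .2: ◇□s → □◇s.
Suppose ◇□s→□◇s is valid. Take Rxy, Rxz and set V(s)={w : Ryw}. Then □s at y so ◇□s at x, so □◇s at x, so ◇s at z, giving w with Rzw and Ryw.

◇□s → □◇s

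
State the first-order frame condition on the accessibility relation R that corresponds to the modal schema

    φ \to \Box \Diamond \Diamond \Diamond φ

\forall x \forall z (xRz \to \exists w (x = w \wedge z R^3 w))

This is a Sahlqvist (Geach-type) schema ◇^0□^0φ → □^1◇^3φ.
Minimal-valuation argument: fix x; take any y with xR^0y and any z with xR^1z. Set V(φ) to the set of worlds R-reachable from y in exactly 0 steps. Then □^0φ holds at y, so the antecedent holds at x; validity forces ◇^3φ at z, giving a w with zR^3w and yR^0w.
First-order correspondent: \forall x \forall z (xRz \to \exists w (x = w \wedge z R^3 w)).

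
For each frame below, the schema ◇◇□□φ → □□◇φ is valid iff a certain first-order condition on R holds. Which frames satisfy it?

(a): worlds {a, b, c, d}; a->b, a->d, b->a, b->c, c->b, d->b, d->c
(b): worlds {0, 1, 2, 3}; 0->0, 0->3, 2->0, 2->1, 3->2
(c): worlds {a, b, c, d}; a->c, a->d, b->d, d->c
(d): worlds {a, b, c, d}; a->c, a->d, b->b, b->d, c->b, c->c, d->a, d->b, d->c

The schema corresponds to a generalized confluence (Geach) condition: ∀x ∀y ∀z ((xR²y ∧ xR²z) → ∃w (yR²w ∧ zRw)).
(a): fails — aR²b, aR²b but no w with bR²w and bRw.
(b): fails — 0R²2, 0R²3 but no w with 2R²w and 3Rw.
(c): fails — aR²c, aR²c but no w with cR²w and cRw.
(d): condition met.

(d)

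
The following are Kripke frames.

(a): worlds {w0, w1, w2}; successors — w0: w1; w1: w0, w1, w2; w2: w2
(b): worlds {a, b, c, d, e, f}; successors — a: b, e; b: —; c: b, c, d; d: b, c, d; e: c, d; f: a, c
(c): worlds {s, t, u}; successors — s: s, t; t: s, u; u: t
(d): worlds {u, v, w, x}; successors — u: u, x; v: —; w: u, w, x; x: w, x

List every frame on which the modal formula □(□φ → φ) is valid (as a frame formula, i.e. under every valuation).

(d)

This is the axiom for shift-reflexivity; its first-order frame correspondent is ∀x ∀y (Rxy → Ryy).
(a): fails — Rw1w0 but not Rw0w0.
(b): fails — Rab but not Rbb.
(c): fails — Rut but not Rtt.
(d): condition met.
Valid on: (d).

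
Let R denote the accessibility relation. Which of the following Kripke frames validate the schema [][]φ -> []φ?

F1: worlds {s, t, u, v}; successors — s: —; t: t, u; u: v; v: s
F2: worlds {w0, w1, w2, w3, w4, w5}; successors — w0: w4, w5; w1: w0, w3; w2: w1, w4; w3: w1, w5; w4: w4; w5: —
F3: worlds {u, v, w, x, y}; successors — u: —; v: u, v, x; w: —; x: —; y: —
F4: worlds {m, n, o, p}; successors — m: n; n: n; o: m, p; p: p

F3

The schema corresponds to density: forall x forall y (Rxy -> exists z (Rxz & Rzy)).
F1: fails — Rvs but no z with Rvz and Rzs.
F2: fails — Rw1w0 but no z with Rw1z and Rzw0.
F3: condition met.
F4: fails — Rom but no z with Roz and Rzm.
Valid on: F3.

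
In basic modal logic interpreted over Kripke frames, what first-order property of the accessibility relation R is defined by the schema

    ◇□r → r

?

Symmetry

This is a form of the B axiom.
It corresponds to symmetry: ∀x ∀y (Rxy → Ryx).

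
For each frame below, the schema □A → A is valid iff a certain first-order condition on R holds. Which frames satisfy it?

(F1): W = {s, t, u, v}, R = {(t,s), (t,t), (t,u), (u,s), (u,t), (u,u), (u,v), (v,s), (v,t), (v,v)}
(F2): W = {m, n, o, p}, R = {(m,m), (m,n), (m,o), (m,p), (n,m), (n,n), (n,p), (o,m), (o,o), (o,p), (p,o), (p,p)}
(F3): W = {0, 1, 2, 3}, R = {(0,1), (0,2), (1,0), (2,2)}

The schema corresponds to reflexivity: ∀x Rxx.
(F1): fails — world s does not see itself.
(F2): holds.
(F3): fails — world 0 does not see itself.
Valid on: (F2).

(F2)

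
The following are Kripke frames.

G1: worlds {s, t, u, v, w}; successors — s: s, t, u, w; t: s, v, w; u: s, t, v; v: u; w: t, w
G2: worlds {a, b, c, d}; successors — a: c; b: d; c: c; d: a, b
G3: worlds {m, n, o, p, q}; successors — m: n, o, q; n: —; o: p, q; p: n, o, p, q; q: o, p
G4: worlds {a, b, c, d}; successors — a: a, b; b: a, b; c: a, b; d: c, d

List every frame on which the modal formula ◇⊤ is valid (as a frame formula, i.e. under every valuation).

G1, G2, G4

Frame correspondent (Sahlqvist): ∀x ∃y Rxy — i.e. seriality.
G1: holds.
G2: holds.
G3: fails — world n has no successor.
G4: holds.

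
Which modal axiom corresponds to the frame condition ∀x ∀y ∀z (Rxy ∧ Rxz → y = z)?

◇r → □r

A defining formula is ◇r → □r (the CD axiom).
Suppose ◇r→□r is valid. Take Rxy, Rxz and set V(r)={y}. Then ◇r at x, so □r at x, so r at z, i.e. z=y.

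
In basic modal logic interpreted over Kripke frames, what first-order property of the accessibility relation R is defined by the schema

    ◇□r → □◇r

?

Suppose ◇□r→□◇r is valid. Take Rxy, Rxz and set V(r)={w : Ryw}. Then □r at y so ◇□r at x, so □◇r at x, so ◇r at z, giving w with Rzw and Ryw.

Convergence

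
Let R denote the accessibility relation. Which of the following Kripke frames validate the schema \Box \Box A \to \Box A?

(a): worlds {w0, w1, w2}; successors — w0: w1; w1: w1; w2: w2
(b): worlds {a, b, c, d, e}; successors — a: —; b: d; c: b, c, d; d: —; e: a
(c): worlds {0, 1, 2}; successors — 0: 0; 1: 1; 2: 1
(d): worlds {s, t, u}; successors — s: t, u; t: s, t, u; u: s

Frame correspondent (Sahlqvist): \forall x \forall y (Rxy \to \exists z (Rxz \wedge Rzy)) — i.e. density.
(a): satisfies the condition.
(b): fails — Rea but no z with Rez and Rza.
(c): satisfies the condition.
(d): fails — Rus but no z with Ruz and Rzs.

(a), (c)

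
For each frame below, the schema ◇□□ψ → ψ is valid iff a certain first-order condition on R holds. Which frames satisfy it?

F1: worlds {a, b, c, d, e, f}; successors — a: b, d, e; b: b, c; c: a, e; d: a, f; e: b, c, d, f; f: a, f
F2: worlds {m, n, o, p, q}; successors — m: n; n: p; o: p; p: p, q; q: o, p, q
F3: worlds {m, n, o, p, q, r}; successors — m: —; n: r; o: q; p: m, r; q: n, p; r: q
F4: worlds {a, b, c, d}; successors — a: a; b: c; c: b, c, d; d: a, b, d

F1

This is the axiom for a generalized confluence (Geach) condition; its first-order frame correspondent is ∀x ∀y (xRy → ∃w (yR²w ∧ x = w)).
F1: satisfies the condition.
F2: fails — mRn but no w with nR²w and m=w.
F3: fails — oRq but no w with qR²w and o=w.
F4: fails — dRa but no w with aR²w and d=w.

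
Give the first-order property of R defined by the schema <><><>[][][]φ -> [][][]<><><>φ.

This is a Sahlqvist (Geach-type) schema ◇^3□^3φ → □^3◇^3φ.
First-order correspondent: forall x forall y forall z ((x R^3 y & x R^3 z) -> exists w (y R^3 w & z R^3 w)).

forall x forall y forall z ((x R^3 y & x R^3 z) -> exists w (y R^3 w & z R^3 w))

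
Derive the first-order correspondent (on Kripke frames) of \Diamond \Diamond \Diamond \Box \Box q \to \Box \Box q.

This is a Sahlqvist (Geach-type) schema ◇^3□^2q → □^2◇^0q.
First-order correspondent: \forall x \forall y \forall z ((x R^3 y \wedge x R^2 z) \to \exists w (y R^2 w \wedge z = w)).

\forall x \forall y \forall z ((x R^3 y \wedge x R^2 z) \to \exists w (y R^2 w \wedge z = w))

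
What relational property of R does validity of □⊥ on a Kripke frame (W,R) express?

This schema is the Ver axiom.
It corresponds to emptiness of R: ∀x ∀y ¬Rxy.

emptiness of R: ∀x ∀y ¬Rxy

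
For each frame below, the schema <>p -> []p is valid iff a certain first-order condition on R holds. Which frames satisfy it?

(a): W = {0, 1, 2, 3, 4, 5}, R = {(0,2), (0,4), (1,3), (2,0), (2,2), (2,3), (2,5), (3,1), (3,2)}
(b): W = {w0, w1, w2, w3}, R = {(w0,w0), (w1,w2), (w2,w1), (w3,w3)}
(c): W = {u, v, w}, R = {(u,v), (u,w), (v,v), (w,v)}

(b)

Frame correspondent (Sahlqvist): forall x forall y forall z (Rxy & Rxz -> y = z) — i.e. partial functionality.
(a): fails — 0 sees both 2 and 4.
(b): ✓.
(c): fails — u sees both v and w.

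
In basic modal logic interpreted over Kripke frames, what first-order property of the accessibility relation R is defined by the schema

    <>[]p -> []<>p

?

convergence

This is the .2 axiom.
It corresponds to convergence: forall x forall y forall z (Rxy & Rxz -> exists w (Ryw & Rzw)).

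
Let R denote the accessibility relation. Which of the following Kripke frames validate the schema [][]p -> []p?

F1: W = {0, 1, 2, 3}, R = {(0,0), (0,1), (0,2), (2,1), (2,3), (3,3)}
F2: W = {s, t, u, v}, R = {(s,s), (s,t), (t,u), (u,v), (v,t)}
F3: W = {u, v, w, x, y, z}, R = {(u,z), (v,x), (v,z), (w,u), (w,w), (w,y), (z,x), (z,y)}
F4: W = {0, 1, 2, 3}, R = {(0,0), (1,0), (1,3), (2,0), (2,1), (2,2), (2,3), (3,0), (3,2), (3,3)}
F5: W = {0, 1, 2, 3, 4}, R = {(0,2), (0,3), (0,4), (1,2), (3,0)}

The schema corresponds to density: forall x forall y (Rxy -> exists z (Rxz & Rzy)).
F1: fails — R21 but no z with R2z and Rz1.
F2: fails — Ruv but no z with Ruz and Rzv.
F3: fails — Ruz but no t with Rut and Rtz.
F4: condition met.
F5: fails — R02 but no z with R0z and Rz2.

F4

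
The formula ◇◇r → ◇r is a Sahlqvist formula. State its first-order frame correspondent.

transitivity

This is a form of the 4 axiom.
It corresponds to transitivity: ∀x ∀y ∀z (Rxy ∧ Ryz → Rxz).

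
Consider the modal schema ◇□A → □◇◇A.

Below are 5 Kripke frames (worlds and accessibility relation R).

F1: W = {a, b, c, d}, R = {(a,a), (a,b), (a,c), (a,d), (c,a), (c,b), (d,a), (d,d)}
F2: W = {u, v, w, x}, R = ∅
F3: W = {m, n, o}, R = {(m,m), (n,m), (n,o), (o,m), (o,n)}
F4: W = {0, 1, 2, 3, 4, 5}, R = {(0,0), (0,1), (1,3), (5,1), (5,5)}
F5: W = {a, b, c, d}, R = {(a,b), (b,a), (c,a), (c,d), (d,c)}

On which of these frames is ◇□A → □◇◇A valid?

This is the axiom for a generalized confluence (Geach) condition; its first-order frame correspondent is ∀x ∀y ∀z ((xRy ∧ xRz) → ∃w (yRw ∧ zR²w)).
F1: fails — aRa, aRb but no w with aRw and bR²w.
F2: ✓.
F3: ✓.
F4: fails — 0R0, 0R1 but no w with 0Rw and 1R²w.
F5: fails — aRb, aRb but no w with bRw and bR²w.

F2, F3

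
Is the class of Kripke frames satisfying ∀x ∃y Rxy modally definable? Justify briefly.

Yes: it is seriality, defined by the D schema □p → ◇p.
Suppose □p→◇p is valid. At any x set V(p)=W. Then □p at x, so ◇p at x, so x has a successor.

Yes — defined by □p → ◇p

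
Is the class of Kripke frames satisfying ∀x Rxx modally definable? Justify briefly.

Yes: it is reflexivity, defined by the T schema □q → q.

Yes — defined by □q → q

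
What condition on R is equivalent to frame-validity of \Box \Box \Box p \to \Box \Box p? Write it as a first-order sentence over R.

\forall x \forall z (x R^2 z \to \exists w (x R^3 w \wedge z = w))

This is a Sahlqvist (Geach-type) schema ◇^0□^3p → □^2◇^0p.
Minimal-valuation argument: fix x; take any y with xR^0y and any z with xR^2z. Set V(p) to the set of worlds R-reachable from y in exactly 3 steps. Then □^3p holds at y, so the antecedent holds at x; validity forces ◇^0p at z, giving a w with zR^0w and yR^3w.
First-order correspondent: \forall x \forall z (x R^2 z \to \exists w (x R^3 w \wedge z = w)).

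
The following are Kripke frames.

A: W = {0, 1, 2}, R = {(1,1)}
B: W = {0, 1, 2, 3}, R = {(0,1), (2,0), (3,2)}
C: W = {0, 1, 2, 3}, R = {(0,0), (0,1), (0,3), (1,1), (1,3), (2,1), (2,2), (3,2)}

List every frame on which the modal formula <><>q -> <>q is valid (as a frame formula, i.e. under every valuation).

A

This is the axiom for transitivity; its first-order frame correspondent is forall x forall y forall z (Rxy & Ryz -> Rxz).
A: ✓.
B: fails — R20 and R01 but not R21.
C: fails — R32 and R21 but not R31.
Valid on: A.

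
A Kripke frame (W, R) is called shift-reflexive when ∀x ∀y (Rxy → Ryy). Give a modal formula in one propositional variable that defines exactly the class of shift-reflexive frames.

□(□s → s)

This is shift-reflexivity; the standard corresponding axiom is T□: □(□s → s).
Suppose □(□s→s) is valid. Take Rxy and set V(s)={w : Ryw}. Then at y, □s holds; since □(□s→s) at x, □s→s at y, so s at y, i.e. Ryy.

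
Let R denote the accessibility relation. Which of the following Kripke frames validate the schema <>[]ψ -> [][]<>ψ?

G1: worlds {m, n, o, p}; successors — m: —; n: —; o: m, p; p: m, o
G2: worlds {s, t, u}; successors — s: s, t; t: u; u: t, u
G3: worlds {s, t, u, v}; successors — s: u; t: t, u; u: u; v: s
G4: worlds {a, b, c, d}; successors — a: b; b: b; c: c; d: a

Frame correspondent (Sahlqvist): forall x forall y forall z ((xRy & x R^2 z) -> exists w (yRw & zRw)) — i.e. a generalized confluence (Geach) condition.
G1: fails — oRm, oR²m but no w with mRw and mRw.
G2: fails — sRs, sR²t but no w with sRw and tRw.
G3: ✓.
G4: ✓.

G3, G4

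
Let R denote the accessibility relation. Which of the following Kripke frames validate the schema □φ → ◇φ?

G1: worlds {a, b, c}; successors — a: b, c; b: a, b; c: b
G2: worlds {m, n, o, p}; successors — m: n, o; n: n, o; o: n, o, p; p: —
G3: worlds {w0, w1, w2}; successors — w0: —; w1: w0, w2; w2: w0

The schema corresponds to seriality: ∀x ∃y Rxy.
G1: condition met.
G2: fails — world p has no successor.
G3: fails — world w0 has no successor.

G1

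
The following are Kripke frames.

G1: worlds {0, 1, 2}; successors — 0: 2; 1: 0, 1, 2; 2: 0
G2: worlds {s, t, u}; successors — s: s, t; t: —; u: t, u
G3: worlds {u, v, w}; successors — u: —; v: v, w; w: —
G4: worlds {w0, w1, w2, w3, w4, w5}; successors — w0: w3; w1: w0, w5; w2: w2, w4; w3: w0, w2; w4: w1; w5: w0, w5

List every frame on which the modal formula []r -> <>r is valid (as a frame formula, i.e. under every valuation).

G1, G4

Frame correspondent (Sahlqvist): forall x exists y Rxy — i.e. seriality.
G1: holds.
G2: fails — world t has no successor.
G3: fails — world u has no successor.
G4: holds.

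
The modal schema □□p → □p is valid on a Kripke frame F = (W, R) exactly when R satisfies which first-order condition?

This is the C4 axiom.
Its frame correspondent is density — ∀x ∀y (Rxy → ∃z (Rxz ∧ Rzy)).

Density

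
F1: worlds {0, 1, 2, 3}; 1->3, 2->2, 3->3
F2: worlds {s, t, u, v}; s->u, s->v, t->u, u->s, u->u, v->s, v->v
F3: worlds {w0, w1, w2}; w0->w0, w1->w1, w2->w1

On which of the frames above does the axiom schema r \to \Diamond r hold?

none

Frame correspondent (Sahlqvist): \forall x Rxx — i.e. reflexivity.
F1: fails — world 0 does not see itself.
F2: fails — world s does not see itself.
F3: fails — world w2 does not see itself.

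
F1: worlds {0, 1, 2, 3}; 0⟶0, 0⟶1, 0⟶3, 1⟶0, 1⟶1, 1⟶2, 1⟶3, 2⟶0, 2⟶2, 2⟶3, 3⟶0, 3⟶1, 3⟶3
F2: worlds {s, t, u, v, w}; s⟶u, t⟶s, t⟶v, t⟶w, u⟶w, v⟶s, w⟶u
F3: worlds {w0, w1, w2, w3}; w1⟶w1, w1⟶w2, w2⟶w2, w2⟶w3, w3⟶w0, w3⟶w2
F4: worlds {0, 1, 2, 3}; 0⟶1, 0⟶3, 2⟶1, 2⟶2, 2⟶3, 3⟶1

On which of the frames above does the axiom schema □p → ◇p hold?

F1, F2

This is the axiom for seriality; its first-order frame correspondent is ∀x ∃y Rxy.
F1: satisfies the condition.
F2: satisfies the condition.
F3: fails — world w0 has no successor.
F4: fails — world 1 has no successor.
Valid on: F1, F2.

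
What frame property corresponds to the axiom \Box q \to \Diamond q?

Seriality

This schema is the D axiom.
Its frame correspondent is seriality — \forall x \exists y Rxy.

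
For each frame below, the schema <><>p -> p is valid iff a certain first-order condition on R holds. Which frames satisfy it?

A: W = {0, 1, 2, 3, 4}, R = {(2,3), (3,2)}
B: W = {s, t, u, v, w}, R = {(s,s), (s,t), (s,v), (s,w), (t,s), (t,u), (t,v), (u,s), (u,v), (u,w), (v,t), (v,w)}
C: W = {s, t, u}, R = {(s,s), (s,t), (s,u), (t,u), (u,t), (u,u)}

Frame correspondent (Sahlqvist): forall x forall y (x R^2 y -> exists w (y = w & x = w)) — i.e. a generalized confluence (Geach) condition.
A: holds.
B: fails — sR²t but t ≠ s.
C: fails — sR²t but t ≠ s.

A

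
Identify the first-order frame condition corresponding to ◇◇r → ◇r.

Equivalently (dual form): □r → □□r.
Suppose □r→□□r is valid. Take Rxy, Ryz and set V(r)={w : Rxw}. Then □r at x, so □□r at x, so □r at y, so r at z, i.e. Rxz.

transitivity: ∀x ∀y ∀z (Rxy ∧ Ryz → Rxz)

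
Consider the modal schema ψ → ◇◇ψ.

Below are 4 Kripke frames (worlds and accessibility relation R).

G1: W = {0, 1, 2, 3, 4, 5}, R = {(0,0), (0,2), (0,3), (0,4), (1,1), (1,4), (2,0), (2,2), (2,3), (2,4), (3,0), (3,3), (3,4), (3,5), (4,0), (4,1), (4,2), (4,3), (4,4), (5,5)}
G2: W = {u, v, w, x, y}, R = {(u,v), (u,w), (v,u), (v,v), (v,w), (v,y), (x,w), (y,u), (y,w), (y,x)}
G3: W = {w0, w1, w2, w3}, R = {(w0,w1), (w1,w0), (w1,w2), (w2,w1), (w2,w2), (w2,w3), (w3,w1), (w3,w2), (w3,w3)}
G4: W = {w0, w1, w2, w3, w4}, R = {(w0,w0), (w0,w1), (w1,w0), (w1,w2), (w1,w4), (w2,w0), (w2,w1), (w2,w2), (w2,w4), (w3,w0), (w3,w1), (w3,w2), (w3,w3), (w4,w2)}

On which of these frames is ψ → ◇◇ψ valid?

G1, G3, G4

This is the axiom for a generalized confluence (Geach) condition; its first-order frame correspondent is ∀x ∃w (x = w ∧ xR²w).
G1: condition met.
G2: fails — at w but no t with w=t and wR²t.
G3: condition met.
G4: condition met.
Valid on: G1, G3, G4.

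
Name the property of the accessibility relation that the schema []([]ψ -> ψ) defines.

Suppose □(□ψ→ψ) is valid. Take Rxy and set V(ψ)={w : Ryw}. Then at y, □ψ holds; since □(□ψ→ψ) at x, □ψ→ψ at y, so ψ at y, i.e. Ryy.

shift-reflexivity: forall x forall y (Rxy -> Ryy)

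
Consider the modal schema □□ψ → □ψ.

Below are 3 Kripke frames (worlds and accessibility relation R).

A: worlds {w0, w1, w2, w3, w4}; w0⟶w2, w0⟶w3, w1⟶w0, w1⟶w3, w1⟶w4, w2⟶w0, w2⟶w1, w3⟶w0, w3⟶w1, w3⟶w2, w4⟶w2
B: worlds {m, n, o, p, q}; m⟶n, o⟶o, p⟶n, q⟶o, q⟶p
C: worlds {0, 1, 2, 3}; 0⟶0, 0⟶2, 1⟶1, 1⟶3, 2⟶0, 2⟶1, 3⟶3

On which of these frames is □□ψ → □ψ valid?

Frame correspondent (Sahlqvist): ∀x ∀y (Rxy → ∃z (Rxz ∧ Rzy)) — i.e. density.
A: fails — Rw4w2 but no z with Rw4z and Rzw2.
B: fails — Rpn but no z with Rpz and Rzn.
C: ✓.

C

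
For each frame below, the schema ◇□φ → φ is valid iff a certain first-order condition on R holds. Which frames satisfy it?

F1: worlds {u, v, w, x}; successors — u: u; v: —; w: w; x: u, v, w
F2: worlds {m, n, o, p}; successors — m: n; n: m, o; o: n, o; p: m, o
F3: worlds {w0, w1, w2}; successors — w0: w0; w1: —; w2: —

The schema corresponds to symmetry: ∀x ∀y (Rxy → Ryx).
F1: fails — Rxw but not Rwx.
F2: fails — Rpm but not Rmp.
F3: satisfies the condition.
Valid on: F3.

F3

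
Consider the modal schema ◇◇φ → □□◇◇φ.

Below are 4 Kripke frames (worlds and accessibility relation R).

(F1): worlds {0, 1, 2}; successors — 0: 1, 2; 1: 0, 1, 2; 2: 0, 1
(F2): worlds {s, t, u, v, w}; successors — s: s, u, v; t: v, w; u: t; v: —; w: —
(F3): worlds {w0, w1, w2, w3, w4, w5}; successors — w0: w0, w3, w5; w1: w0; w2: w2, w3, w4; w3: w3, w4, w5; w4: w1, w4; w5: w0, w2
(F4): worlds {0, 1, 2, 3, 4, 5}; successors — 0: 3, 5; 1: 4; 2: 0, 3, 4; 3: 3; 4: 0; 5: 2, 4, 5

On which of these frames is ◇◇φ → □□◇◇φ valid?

This is the axiom for a generalized confluence (Geach) condition; its first-order frame correspondent is ∀x ∀y ∀z ((xR²y ∧ xR²z) → ∃w (y = w ∧ zR²w)).
(F1): satisfies the condition.
(F2): fails — sR²s, sR²t but no w* with s=w* and tR²w*.
(F3): fails — w0R²w0, w0R²w2 but no w with w0=w and w2R²w.
(F4): fails — 0R²2, 0R²2 but no w with 2=w and 2R²w.

(F1)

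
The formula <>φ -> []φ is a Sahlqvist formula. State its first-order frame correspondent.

Suppose ◇φ→□φ is valid. Take Rxy, Rxz and set V(φ)={y}. Then ◇φ at x, so □φ at x, so φ at z, i.e. z=y.
The converse is a direct semantic check.
Frame condition: forall x forall y forall z (Rxy & Rxz -> y = z).

Partial functionality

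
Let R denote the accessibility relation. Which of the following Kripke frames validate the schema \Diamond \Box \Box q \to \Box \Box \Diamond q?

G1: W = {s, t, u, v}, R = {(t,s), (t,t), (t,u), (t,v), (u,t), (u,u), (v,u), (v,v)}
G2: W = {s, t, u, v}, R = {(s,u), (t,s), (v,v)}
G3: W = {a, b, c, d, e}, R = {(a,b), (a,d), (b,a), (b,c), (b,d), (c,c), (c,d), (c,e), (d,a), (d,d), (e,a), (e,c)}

G3

Frame correspondent (Sahlqvist): \forall x \forall y \forall z ((xRy \wedge x R^2 z) \to \exists w (y R^2 w \wedge zRw)) — i.e. a generalized confluence (Geach) condition.
G1: fails — tRs, tR²s but no w with sR²w and sRw.
G2: fails — tRs, tR²u but no w with sR²w and uRw.
G3: satisfies the condition.
Valid on: G3.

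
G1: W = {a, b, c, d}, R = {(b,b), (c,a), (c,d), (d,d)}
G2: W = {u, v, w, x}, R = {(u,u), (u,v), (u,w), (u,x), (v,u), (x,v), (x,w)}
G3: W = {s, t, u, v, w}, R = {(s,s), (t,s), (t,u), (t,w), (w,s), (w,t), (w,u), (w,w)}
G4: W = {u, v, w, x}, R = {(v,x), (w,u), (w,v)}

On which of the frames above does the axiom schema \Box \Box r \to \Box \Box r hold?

G1, G2, G3, G4

Frame correspondent (Sahlqvist): \forall x \forall z (x R^2 z \to \exists w (x R^2 w \wedge z = w)) — i.e. a generalized confluence (Geach) condition.
G1: satisfies the condition.
G2: satisfies the condition.
G3: satisfies the condition.
G4: satisfies the condition.
Valid on: G1, G2, G3, G4.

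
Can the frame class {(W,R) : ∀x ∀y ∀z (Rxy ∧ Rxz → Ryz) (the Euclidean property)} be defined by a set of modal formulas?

Yes: it is the Euclidean property, defined by the 5 schema ◇r → □◇r.

Yes, by ◇r → □◇r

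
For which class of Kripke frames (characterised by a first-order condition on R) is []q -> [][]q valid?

Suppose □q→□□q is valid. Take Rxy, Ryz and set V(q)={w : Rxw}. Then □q at x, so □□q at x, so □q at y, so q at z, i.e. Rxz.

transitivity: forall x forall y forall z (Rxy & Ryz -> Rxz)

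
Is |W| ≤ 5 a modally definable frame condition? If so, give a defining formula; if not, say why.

If a class were modally definable it would be closed under disjoint unions (Goldblatt–Thomason).
Any modal formula valid on each of 6 disjoint one-world frames is valid on their disjoint union (validity is preserved under disjoint unions). Each one-world frame has |W|=1≤5, but the union has |W|=6.
So no modal formula (or set of formulas) defines exactly the |W|≤5 frames.

No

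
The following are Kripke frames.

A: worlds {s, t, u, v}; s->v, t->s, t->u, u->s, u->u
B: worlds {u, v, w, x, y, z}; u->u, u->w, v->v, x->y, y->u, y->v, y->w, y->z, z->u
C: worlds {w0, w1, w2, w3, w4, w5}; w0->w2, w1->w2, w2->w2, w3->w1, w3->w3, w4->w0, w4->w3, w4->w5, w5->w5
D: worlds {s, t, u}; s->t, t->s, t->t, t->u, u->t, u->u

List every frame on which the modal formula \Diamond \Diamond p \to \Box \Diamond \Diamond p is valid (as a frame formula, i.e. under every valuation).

Frame correspondent (Sahlqvist): \forall x \forall y \forall z ((x R^2 y \wedge xRz) \to \exists w (y = w \wedge z R^2 w)) — i.e. a generalized confluence (Geach) condition.
A: fails — tR²s, tRs but no w with s=w and sR²w.
B: fails — uR²u, uRw but no t with u=t and wR²t.
C: fails — w3R²w1, w3Rw1 but no w with w1=w and w1R²w.
D: ✓.
Valid on: D.

D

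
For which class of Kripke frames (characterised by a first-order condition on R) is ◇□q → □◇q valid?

convergence: ∀x ∀y ∀z (Rxy ∧ Rxz → ∃w (Ryw ∧ Rzw))

Suppose ◇□q→□◇q is valid. Take Rxy, Rxz and set V(q)={w : Ryw}. Then □q at y so ◇□q at x, so □◇q at x, so ◇q at z, giving w with Rzw and Ryw.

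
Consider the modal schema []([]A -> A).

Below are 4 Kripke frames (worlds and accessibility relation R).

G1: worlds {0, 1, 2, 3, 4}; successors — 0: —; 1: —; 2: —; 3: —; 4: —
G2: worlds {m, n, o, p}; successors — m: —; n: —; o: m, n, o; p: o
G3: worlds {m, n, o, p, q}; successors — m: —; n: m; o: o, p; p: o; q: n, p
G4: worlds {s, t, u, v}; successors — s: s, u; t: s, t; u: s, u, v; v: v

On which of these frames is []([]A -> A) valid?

The schema corresponds to shift-reflexivity: forall x forall y (Rxy -> Ryy).
G1: ✓.
G2: fails — Rom but not Rmm.
G3: fails — Rop but not Rpp.
G4: ✓.

G1, G4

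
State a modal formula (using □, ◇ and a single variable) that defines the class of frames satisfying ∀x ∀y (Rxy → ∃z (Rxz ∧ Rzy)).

□□s → □s

A defining formula is □□s → □s (the C4 axiom).
Suppose □□s→□s is valid. Take Rxy and set V(s)={w : xR²w}. Then □□s at x, so □s at x, so s at y, i.e. ∃z(Rxz∧Rzy).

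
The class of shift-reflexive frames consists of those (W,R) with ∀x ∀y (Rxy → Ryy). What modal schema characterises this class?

The condition is shift-reflexivity. The T□ schema □(□s → s) defines it.

□(□s → s)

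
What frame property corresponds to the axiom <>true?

◇⊤ holds at w iff w has a successor, so frame-validity of ◇⊤ is exactly seriality. Equivalently via □q → ◇q:
Suppose □q→◇q is valid. At any x set V(q)=W. Then □q at x, so ◇q at x, so x has a successor.
Conversely, any frame satisfying forall x exists y Rxy validates the schema.
Frame condition: forall x exists y Rxy.

seriality: forall x exists y Rxy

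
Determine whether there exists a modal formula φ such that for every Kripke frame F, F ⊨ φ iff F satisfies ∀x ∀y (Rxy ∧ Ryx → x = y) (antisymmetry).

Any modally definable frame class is closed under surjective bounded morphisms.
The 6-cycle (worlds w0,w1,w2,w3,w4,w5 with w0→w1→w2→w3→w4→w5→w0) is antisymmetric. Sending even-indexed worlds to s and odd-indexed worlds to t is a surjective bounded morphism onto the two-world frame with s↔t, which is not antisymmetric.
Hence antisymmetry is not modally definable.

No — not modally definable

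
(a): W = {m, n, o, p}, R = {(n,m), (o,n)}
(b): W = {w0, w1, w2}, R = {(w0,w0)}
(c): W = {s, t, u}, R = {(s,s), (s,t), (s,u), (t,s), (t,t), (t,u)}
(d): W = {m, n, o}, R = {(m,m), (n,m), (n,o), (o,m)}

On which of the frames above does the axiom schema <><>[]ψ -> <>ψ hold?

(b), (d)

The schema corresponds to a generalized confluence (Geach) condition: forall x forall y (x R^2 y -> exists w (yRw & xRw)).
(a): fails — oR²m but no w with mRw and oRw.
(b): ✓.
(c): fails — sR²u but no w with uRw and sRw.
(d): ✓.
Valid on: (b), (d).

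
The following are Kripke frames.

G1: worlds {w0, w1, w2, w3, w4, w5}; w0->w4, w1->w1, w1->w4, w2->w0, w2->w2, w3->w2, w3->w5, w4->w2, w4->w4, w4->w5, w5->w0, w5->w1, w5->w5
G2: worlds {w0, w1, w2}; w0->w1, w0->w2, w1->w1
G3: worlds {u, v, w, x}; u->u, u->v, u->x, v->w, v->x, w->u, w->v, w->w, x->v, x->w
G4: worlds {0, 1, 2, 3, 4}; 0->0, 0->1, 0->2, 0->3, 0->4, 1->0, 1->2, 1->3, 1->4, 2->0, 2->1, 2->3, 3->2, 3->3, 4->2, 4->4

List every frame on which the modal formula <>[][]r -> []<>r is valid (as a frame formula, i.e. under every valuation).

G1, G3, G4

The schema corresponds to a generalized confluence (Geach) condition: forall x forall y forall z ((xRy & xRz) -> exists w (y R^2 w & zRw)).
G1: satisfies the condition.
G2: fails — w0Rw1, w0Rw2 but no w with w1R²w and w2Rw.
G3: satisfies the condition.
G4: satisfies the condition.
Valid on: G1, G3, G4.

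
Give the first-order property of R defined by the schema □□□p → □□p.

∀x ∀z (xR²z → ∃w (xR³w ∧ z = w))

This is a Sahlqvist (Geach-type) schema ◇^0□^3p → □^2◇^0p.
First-order correspondent: ∀x ∀z (xR²z → ∃w (xR³w ∧ z = w)).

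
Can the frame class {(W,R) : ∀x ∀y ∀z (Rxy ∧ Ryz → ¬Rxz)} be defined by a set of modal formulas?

Any modally definable frame class is closed under surjective bounded morphisms.
The 5-cycle (worlds 0,1,2,3,4 with 0→1→2→3→4→0) is intransitive. Mapping every world to a single reflexive point • is a surjective bounded morphism; the reflexive point is not intransitive (R••∧R•• but R••).
So no modal formula (or set of formulas) defines exactly the intransitive frames.

Not definable by any modal formula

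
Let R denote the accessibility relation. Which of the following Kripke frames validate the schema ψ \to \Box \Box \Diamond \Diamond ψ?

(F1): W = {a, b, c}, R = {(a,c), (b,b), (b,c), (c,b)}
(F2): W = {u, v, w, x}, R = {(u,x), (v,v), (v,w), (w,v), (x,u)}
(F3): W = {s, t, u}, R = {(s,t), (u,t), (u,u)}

(F2)

Frame correspondent (Sahlqvist): \forall x \forall z (x R^2 z \to \exists w (x = w \wedge z R^2 w)) — i.e. a generalized confluence (Geach) condition.
(F1): fails — aR²b but no w with a=w and bR²w.
(F2): satisfies the condition.
(F3): fails — uR²t but no w with u=w and tR²w.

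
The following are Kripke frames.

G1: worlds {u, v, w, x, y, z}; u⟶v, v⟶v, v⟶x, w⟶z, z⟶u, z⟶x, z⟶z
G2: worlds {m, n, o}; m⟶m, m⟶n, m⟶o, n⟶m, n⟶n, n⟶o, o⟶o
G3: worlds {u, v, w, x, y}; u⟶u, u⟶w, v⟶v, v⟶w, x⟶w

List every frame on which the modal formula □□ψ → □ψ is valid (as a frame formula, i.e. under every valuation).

The schema corresponds to density: ∀x ∀y (Rxy → ∃z (Rxz ∧ Rzy)).
G1: condition met.
G2: condition met.
G3: fails — Rxw but no z with Rxz and Rzw.
Valid on: G1, G2.

G1, G2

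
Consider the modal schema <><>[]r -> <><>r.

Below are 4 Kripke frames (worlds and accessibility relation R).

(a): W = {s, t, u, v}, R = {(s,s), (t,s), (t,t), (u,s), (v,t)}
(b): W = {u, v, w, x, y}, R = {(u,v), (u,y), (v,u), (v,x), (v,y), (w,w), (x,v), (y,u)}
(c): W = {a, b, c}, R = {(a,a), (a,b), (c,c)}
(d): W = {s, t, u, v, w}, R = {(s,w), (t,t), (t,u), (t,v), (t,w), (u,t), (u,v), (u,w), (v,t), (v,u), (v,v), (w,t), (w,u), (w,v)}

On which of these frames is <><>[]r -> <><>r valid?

(a), (d)

Frame correspondent (Sahlqvist): forall x forall y (x R^2 y -> exists w (yRw & x R^2 w)) — i.e. a generalized confluence (Geach) condition.
(a): ✓.
(b): fails — uR²x but no t with xRt and uR²t.
(c): fails — aR²b but no w with bRw and aR²w.
(d): ✓.
Valid on: (a), (d).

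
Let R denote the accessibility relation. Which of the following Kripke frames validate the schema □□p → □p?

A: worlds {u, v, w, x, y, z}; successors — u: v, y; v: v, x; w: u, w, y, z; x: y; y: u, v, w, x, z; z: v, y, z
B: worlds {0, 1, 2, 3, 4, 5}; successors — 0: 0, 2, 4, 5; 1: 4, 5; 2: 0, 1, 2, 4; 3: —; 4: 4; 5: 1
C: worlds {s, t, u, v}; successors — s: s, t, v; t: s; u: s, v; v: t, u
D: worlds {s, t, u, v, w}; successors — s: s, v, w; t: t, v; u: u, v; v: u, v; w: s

D

Frame correspondent (Sahlqvist): ∀x ∀y (Rxy → ∃z (Rxz ∧ Rzy)) — i.e. density.
A: fails — Ruy but no t with Rut and Rty.
B: fails — R51 but no z with R5z and Rz1.
C: fails — Rvt but no z with Rvz and Rzt.
D: holds.
Valid on: D.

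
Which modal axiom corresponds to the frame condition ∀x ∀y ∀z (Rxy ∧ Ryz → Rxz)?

□r → □□r

The condition is transitivity. The 4 schema □r → □□r defines it.
Suppose □r→□□r is valid. Take Rxy, Ryz and set V(r)={w : Rxw}. Then □r at x, so □□r at x, so □r at y, so r at z, i.e. Rxz.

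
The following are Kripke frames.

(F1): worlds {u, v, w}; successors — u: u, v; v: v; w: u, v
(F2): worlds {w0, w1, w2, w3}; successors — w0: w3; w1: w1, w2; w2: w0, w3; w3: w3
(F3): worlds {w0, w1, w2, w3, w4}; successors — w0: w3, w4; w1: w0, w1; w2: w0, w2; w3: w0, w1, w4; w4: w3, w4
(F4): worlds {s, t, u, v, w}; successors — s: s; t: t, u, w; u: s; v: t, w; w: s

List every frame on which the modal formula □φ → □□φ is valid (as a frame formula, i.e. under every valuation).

(F1)

Frame correspondent (Sahlqvist): ∀x ∀y ∀z (Rxy ∧ Ryz → Rxz) — i.e. transitivity.
(F1): holds.
(F2): fails — Rw1w2 and Rw2w0 but not Rw1w0.
(F3): fails — Rw1w0 and Rw0w4 but not Rw1w4.
(F4): fails — Rvw and Rws but not Rvs.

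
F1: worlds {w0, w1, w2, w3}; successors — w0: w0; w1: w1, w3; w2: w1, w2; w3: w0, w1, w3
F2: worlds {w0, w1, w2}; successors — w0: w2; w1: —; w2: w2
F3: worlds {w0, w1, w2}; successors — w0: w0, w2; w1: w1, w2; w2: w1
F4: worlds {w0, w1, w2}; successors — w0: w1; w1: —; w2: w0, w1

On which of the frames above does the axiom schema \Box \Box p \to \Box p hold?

Frame correspondent (Sahlqvist): \forall x \forall y (Rxy \to \exists z (Rxz \wedge Rzy)) — i.e. density.
F1: ✓.
F2: ✓.
F3: ✓.
F4: fails — Rw0w1 but no z with Rw0z and Rzw1.
Valid on: F1, F2, F3.

F1, F2, F3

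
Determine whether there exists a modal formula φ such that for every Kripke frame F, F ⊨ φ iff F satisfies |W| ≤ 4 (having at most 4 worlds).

No

If a class were modally definable it would be closed under disjoint unions (Goldblatt–Thomason).
Any modal formula valid on each of 5 disjoint one-world frames is valid on their disjoint union (validity is preserved under disjoint unions). Each one-world frame has |W|=1≤4, but the union has |W|=5.
So no modal formula (or set of formulas) defines exactly the |W|≤4 frames.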